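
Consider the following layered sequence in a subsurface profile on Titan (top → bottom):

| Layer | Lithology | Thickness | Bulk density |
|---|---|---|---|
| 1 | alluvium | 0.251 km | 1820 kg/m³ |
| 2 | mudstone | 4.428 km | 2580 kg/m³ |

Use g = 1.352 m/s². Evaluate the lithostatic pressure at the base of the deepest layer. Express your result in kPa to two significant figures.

16000 kPa

alluvium: 1820 kg/m³ × 1.352 m/s² × 251 m = 6.176×10^5 Pa = 617.6 kPa
mudstone: 2580 kg/m³ × 1.352 m/s² × 4428 m = 1.545×10^7 Pa = 15446 kPa
Total = 617.6 + 15446 = 16063 kPa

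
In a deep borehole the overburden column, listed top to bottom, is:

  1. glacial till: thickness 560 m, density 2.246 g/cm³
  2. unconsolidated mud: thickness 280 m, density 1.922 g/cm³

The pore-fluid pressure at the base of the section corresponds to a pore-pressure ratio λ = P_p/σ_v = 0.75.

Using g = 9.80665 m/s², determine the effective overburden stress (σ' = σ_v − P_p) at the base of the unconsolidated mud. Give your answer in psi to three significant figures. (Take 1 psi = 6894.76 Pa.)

Overburden (lithostatic) stress σ_v:
glacial till: 2246 kg/m³ × 9.80665 m/s² × 560 m = 1.233×10^7 Pa = 12.33 MPa
unconsolidated mud: 1922 kg/m³ × 9.80665 m/s² × 280 m = 5.278×10^6 Pa = 5.278 MPa
Total = 12.33 + 5.278 = 17.612 MPa
Pore pressure P_p = λ·σ_v = 0.75 × 17.61 MPa = 13.21 MPa
Effective stress σ' = σ_v − P_p = 17.61 − 13.21 = 4.4030 MPa = 638.60 psi

639 psi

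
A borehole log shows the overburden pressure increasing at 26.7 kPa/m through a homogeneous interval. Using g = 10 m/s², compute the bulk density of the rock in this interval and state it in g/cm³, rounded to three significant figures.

2.67 g/cm³

ρ = (dP/dz)/g = 26.7 kPa/m / 10 m/s² = 26700 Pa/m / 10 m/s² = 2670.0 kg/m³
= 2.670 g/cm³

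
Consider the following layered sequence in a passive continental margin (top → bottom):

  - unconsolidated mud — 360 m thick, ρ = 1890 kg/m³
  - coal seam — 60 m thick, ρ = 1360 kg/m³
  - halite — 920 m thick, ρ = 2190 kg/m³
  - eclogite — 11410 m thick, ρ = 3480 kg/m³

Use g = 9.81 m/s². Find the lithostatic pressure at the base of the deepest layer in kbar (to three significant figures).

unconsolidated mud: 1890 kg/m³ × 9.81 m/s² × 360 m = 6.675×10^6 Pa = 0.06675 kbar
coal seam: 1360 kg/m³ × 9.81 m/s² × 60 m = 8.005×10^5 Pa = 8.005×10^-3 kbar
halite: 2190 kg/m³ × 9.81 m/s² × 920 m = 1.977×10^7 Pa = 0.1977 kbar
eclogite: 3480 kg/m³ × 9.81 m/s² × 11410 m = 3.895×10^8 Pa = 3.895 kbar
Total = 0.06675 + 8.005×10^-3 + 0.1977 + 3.895 = 4.1676 kbar

4.17 kbar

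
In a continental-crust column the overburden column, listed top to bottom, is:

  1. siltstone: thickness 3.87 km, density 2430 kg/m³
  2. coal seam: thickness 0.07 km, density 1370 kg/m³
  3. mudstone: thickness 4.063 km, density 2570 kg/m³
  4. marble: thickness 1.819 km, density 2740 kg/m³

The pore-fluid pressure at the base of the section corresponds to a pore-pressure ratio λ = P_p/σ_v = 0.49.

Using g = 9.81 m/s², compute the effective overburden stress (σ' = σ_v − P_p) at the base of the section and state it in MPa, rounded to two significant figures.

Overburden (lithostatic) stress σ_v:
siltstone: 2430 kg/m³ × 9.81 m/s² × 3870 m = 9.225×10^7 Pa = 92.25 MPa
coal seam: 1370 kg/m³ × 9.81 m/s² × 70 m = 9.408×10^5 Pa = 0.9408 MPa
mudstone: 2570 kg/m³ × 9.81 m/s² × 4063 m = 1.024×10^8 Pa = 102.4 MPa
marble: 2740 kg/m³ × 9.81 m/s² × 1819 m = 4.889×10^7 Pa = 48.89 MPa
Total = 92.25 + 0.9408 + 102.4 + 48.89 = 244.52 MPa
Pore pressure P_p = λ·σ_v = 0.49 × 244.5 MPa = 119.8 MPa
Effective stress σ' = σ_v − P_p = 244.5 − 119.8 = 124.71 MPa

120 MPa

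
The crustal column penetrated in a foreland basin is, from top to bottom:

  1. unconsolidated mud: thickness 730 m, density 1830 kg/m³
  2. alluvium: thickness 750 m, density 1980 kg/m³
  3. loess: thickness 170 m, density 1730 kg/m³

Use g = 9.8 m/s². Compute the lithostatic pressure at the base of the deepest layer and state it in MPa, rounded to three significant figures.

unconsolidated mud: 1830 kg/m³ × 9.8 m/s² × 730 m = 1.309×10^7 Pa = 13.09 MPa
alluvium: 1980 kg/m³ × 9.8 m/s² × 750 m = 1.455×10^7 Pa = 14.55 MPa
loess: 1730 kg/m³ × 9.8 m/s² × 170 m = 2.882×10^6 Pa = 2.882 MPa
Total = 13.09 + 14.55 + 2.882 = 30.527 MPa

30.5 MPa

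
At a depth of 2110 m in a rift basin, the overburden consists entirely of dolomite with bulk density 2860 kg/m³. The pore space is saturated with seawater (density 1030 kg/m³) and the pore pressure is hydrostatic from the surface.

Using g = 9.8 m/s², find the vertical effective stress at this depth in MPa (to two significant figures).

Overburden (lithostatic) stress σ_v:
dolomite: 2860 kg/m³ × 9.8 m/s² × 2110 m = 5.914×10^7 Pa = 59.14 MPa
Pore pressure P_p = 1030 kg/m³ × 9.8 m/s² × 2110 m = 2.130×10^7 Pa = 21.30 MPa
Effective stress σ' = σ_v − P_p = 59.14 − 21.30 = 37.841 MPa

38 MPa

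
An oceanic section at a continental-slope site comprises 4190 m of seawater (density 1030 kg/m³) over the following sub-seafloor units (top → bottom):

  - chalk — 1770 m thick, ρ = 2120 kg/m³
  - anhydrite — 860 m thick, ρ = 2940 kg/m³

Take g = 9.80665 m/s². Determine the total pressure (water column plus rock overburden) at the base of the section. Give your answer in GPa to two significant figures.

seawater: 1030 kg/m³ × 9.80665 m/s² × 4190 m = 4.232×10^7 Pa = 0.04232 GPa
chalk: 2120 kg/m³ × 9.80665 m/s² × 1770 m = 3.680×10^7 Pa = 0.03680 GPa
anhydrite: 2940 kg/m³ × 9.80665 m/s² × 860 m = 2.480×10^7 Pa = 0.02480 GPa
Total = 0.04232 + 0.03680 + 0.02480 = 0.10392 GPa

0.10 GPa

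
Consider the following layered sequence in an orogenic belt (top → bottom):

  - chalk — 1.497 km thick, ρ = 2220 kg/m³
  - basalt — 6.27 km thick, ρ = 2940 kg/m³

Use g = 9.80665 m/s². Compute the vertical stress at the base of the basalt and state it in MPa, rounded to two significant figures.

chalk: 2220 kg/m³ × 9.80665 m/s² × 1497 m = 3.259×10^7 Pa = 32.59 MPa
basalt: 2940 kg/m³ × 9.80665 m/s² × 6270 m = 1.808×10^8 Pa = 180.8 MPa
Total = 32.59 + 180.8 = 213.36 MPa

210 MPa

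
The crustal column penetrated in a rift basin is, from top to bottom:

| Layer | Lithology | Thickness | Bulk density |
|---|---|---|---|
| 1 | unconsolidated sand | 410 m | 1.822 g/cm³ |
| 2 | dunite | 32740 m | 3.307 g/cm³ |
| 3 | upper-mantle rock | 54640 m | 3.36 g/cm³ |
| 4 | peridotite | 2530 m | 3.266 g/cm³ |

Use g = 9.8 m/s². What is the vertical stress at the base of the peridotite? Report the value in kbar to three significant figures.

unconsolidated sand: 1822 kg/m³ × 9.8 m/s² × 410 m = 7.321×10^6 Pa = 0.07321 kbar
dunite: 3307 kg/m³ × 9.8 m/s² × 32740 m = 1.061×10^9 Pa = 10.61 kbar
upper-mantle rock: 3360 kg/m³ × 9.8 m/s² × 54640 m = 1.799×10^9 Pa = 17.99 kbar
peridotite: 3266 kg/m³ × 9.8 m/s² × 2530 m = 8.098×10^7 Pa = 0.8098 kbar
Total = 0.07321 + 10.61 + 17.99 + 0.8098 = 29.485 kbar

29.5 kbar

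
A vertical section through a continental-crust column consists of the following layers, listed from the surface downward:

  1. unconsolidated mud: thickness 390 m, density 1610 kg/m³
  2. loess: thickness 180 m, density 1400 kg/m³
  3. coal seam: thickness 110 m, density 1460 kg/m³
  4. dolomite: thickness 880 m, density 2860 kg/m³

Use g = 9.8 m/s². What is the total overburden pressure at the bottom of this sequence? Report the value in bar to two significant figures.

unconsolidated mud: 1610 kg/m³ × 9.8 m/s² × 390 m = 6.153×10^6 Pa = 61.53 bar
loess: 1400 kg/m³ × 9.8 m/s² × 180 m = 2.470×10^6 Pa = 24.70 bar
coal seam: 1460 kg/m³ × 9.8 m/s² × 110 m = 1.574×10^6 Pa = 15.74 bar
dolomite: 2860 kg/m³ × 9.8 m/s² × 880 m = 2.466×10^7 Pa = 246.6 bar
Total = 61.53 + 24.70 + 15.74 + 246.6 = 348.62 bar

350 bar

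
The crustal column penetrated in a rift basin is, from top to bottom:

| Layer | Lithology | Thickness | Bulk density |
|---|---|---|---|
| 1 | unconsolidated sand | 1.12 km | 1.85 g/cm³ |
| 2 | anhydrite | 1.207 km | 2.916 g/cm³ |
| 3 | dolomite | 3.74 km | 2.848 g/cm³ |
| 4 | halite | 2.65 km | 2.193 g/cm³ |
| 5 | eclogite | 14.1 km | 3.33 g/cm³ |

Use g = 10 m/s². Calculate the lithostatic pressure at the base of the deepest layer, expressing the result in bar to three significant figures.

unconsolidated sand: 1850 kg/m³ × 10 m/s² × 1120 m = 2.072×10^7 Pa = 207.2 bar
anhydrite: 2916 kg/m³ × 10 m/s² × 1207 m = 3.520×10^7 Pa = 352.0 bar
dolomite: 2848 kg/m³ × 10 m/s² × 3740 m = 1.065×10^8 Pa = 1065 bar
halite: 2193 kg/m³ × 10 m/s² × 2650 m = 5.811×10^7 Pa = 581.1 bar
eclogite: 3330 kg/m³ × 10 m/s² × 14100 m = 4.695×10^8 Pa = 4695 bar
Total = 207.2 + 352.0 + 1065 + 581.1 + 4695 = 6900.8 bar

6900 bar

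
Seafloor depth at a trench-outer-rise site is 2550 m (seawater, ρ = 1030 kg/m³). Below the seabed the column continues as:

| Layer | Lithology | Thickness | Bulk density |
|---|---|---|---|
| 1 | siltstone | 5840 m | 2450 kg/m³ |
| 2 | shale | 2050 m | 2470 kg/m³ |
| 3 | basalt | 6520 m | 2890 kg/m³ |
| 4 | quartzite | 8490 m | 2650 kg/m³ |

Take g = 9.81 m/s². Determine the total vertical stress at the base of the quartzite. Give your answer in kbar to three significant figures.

seawater: 1030 kg/m³ × 9.81 m/s² × 2550 m = 2.577×10^7 Pa = 0.2577 kbar
siltstone: 2450 kg/m³ × 9.81 m/s² × 5840 m = 1.404×10^8 Pa = 1.404 kbar
shale: 2470 kg/m³ × 9.81 m/s² × 2050 m = 4.967×10^7 Pa = 0.4967 kbar
basalt: 2890 kg/m³ × 9.81 m/s² × 6520 m = 1.848×10^8 Pa = 1.848 kbar
quartzite: 2650 kg/m³ × 9.81 m/s² × 8490 m = 2.207×10^8 Pa = 2.207 kbar
Total = 0.2577 + 1.404 + 0.4967 + 1.848 + 2.207 = 6.2136 kbar

6.21 kbar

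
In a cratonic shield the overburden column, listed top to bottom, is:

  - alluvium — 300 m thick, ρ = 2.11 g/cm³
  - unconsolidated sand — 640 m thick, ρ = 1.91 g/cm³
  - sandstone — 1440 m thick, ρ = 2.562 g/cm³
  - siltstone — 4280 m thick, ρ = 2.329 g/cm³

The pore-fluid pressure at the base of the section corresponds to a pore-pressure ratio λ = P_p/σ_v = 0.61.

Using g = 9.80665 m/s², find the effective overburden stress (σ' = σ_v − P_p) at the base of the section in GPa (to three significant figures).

Overburden (lithostatic) stress σ_v:
alluvium: 2110 kg/m³ × 9.80665 m/s² × 300 m = 6.208×10^6 Pa = 6.208 MPa
unconsolidated sand: 1910 kg/m³ × 9.80665 m/s² × 640 m = 1.199×10^7 Pa = 11.99 MPa
sandstone: 2562 kg/m³ × 9.80665 m/s² × 1440 m = 3.618×10^7 Pa = 36.18 MPa
siltstone: 2329 kg/m³ × 9.80665 m/s² × 4280 m = 9.775×10^7 Pa = 97.75 MPa
Total = 6.208 + 11.99 + 36.18 + 97.75 = 152.13 MPa
Pore pressure P_p = λ·σ_v = 0.61 × 152.1 MPa = 92.80 MPa
Effective stress σ' = σ_v − P_p = 152.1 − 92.80 = 59.330 MPa = 0.059330 GPa

0.0593 GPa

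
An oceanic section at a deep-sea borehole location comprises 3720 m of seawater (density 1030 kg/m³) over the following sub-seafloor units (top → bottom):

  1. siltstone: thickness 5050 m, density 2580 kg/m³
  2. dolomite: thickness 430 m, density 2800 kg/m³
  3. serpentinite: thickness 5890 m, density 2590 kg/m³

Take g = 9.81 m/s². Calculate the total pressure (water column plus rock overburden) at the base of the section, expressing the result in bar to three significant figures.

3270 bar

seawater: 1030 kg/m³ × 9.81 m/s² × 3720 m = 3.759×10^7 Pa = 375.9 bar
siltstone: 2580 kg/m³ × 9.81 m/s² × 5050 m = 1.278×10^8 Pa = 1278 bar
dolomite: 2800 kg/m³ × 9.81 m/s² × 430 m = 1.181×10^7 Pa = 118.1 bar
serpentinite: 2590 kg/m³ × 9.81 m/s² × 5890 m = 1.497×10^8 Pa = 1497 bar
Total = 375.9 + 1278 + 118.1 + 1497 = 3268.7 bar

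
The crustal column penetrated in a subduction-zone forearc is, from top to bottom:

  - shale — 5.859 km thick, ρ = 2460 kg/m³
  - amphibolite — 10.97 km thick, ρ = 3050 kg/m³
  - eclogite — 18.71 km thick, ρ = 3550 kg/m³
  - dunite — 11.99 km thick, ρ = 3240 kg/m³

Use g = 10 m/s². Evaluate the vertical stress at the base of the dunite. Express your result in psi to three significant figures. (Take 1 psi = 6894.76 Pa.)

shale: 2460 kg/m³ × 10 m/s² × 5859 m = 1.441×10^8 Pa = 20904 psi
amphibolite: 3050 kg/m³ × 10 m/s² × 10970 m = 3.346×10^8 Pa = 48527 psi
eclogite: 3550 kg/m³ × 10 m/s² × 18710 m = 6.642×10^8 Pa = 96335 psi
dunite: 3240 kg/m³ × 10 m/s² × 11990 m = 3.885×10^8 Pa = 56344 psi
Total = 20904 + 48527 + 96335 + 56344 = 2.2211×10^5 psi

222000 psi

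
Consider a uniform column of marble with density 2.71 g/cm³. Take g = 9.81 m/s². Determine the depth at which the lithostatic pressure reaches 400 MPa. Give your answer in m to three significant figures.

h = P/(ρg) = 400 MPa / (2710 kg/m³ × 9.81 m/s²) = 4.000×10^8 Pa / 26585 Pa/m = 15046 m

15000 m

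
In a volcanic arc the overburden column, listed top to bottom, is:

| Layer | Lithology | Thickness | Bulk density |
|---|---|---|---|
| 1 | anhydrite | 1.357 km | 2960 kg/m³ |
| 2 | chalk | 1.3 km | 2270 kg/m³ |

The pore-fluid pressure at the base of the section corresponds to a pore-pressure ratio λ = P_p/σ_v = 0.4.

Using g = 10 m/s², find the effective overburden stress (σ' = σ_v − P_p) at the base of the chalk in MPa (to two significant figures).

42 MPa

Overburden (lithostatic) stress σ_v:
anhydrite: 2960 kg/m³ × 10 m/s² × 1357 m = 4.017×10^7 Pa = 40.17 MPa
chalk: 2270 kg/m³ × 10 m/s² × 1300 m = 2.951×10^7 Pa = 29.51 MPa
Total = 40.17 + 29.51 = 69.677 MPa
Pore pressure P_p = λ·σ_v = 0.4 × 69.68 MPa = 27.87 MPa
Effective stress σ' = σ_v − P_p = 69.68 − 27.87 = 41.806 MPa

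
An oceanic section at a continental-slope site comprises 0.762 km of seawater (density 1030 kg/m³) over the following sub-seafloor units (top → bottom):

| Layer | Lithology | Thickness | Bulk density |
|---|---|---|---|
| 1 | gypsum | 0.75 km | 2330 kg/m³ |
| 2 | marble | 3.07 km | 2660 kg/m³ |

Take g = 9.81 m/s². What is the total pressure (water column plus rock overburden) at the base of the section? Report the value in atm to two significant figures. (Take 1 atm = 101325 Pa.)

1000 atm

seawater: 1030 kg/m³ × 9.81 m/s² × 762 m = 7.699×10^6 Pa = 75.99 atm
gypsum: 2330 kg/m³ × 9.81 m/s² × 750 m = 1.714×10^7 Pa = 169.2 atm
marble: 2660 kg/m³ × 9.81 m/s² × 3070 m = 8.011×10^7 Pa = 790.6 atm
Total = 75.99 + 169.2 + 790.6 = 1035.8 atm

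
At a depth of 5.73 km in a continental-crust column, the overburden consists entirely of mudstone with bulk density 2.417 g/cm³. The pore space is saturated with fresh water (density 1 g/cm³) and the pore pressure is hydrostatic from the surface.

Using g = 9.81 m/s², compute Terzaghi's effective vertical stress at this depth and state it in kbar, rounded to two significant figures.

0.80 kbar

Overburden (lithostatic) stress σ_v:
mudstone: 2417 kg/m³ × 9.81 m/s² × 5730 m = 1.359×10^8 Pa = 135.9 MPa
Pore pressure P_p = 1000 kg/m³ × 9.81 m/s² × 5730 m = 5.621×10^7 Pa = 56.21 MPa
Effective stress σ' = σ_v − P_p = 135.9 − 56.21 = 79.651 MPa = 0.79651 kbar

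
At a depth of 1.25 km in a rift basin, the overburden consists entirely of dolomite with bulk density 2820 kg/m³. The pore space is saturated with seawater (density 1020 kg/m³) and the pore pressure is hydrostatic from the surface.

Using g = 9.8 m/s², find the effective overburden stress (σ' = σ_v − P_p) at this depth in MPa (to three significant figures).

Overburden (lithostatic) stress σ_v:
dolomite: 2820 kg/m³ × 9.8 m/s² × 1250 m = 3.455×10^7 Pa = 34.55 MPa
Pore pressure P_p = 1020 kg/m³ × 9.8 m/s² × 1250 m = 1.250×10^7 Pa = 12.49 MPa
Effective stress σ' = σ_v − P_p = 34.55 − 12.49 = 22.050 MPa

22.1 MPa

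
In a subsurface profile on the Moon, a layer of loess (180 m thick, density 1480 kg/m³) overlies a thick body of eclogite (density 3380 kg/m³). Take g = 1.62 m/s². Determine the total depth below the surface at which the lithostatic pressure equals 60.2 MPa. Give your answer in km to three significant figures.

Pressure at base of upper layers: 1480×1.62×180 = 4.316×10^5 Pa = 0.4316 MPa
Remaining pressure to be supplied by eclogite: 6.020×10^7 − 4.316×10^5 = 5.977×10^7 Pa
Additional depth in eclogite = 5.977×10^7 Pa / (3380 kg/m³ × 1.62 m/s²) = 10915 m
Total depth = 180 m + 10915 m = 11095 m
= 11.095 km

11.1 km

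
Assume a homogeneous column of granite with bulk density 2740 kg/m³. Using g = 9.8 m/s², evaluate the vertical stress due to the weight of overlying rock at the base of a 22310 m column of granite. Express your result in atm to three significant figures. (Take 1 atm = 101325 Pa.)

5910 atm

granite: 2740 kg/m³ × 9.8 m/s² × 22310 m = 5.991×10^8 Pa = 5912 atm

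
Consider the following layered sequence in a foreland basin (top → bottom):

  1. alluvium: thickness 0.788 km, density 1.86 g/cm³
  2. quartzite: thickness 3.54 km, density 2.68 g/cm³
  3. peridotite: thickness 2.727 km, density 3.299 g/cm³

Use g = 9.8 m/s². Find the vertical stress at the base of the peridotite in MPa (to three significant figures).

alluvium: 1860 kg/m³ × 9.8 m/s² × 788 m = 1.436×10^7 Pa = 14.36 MPa
quartzite: 2680 kg/m³ × 9.8 m/s² × 3540 m = 9.297×10^7 Pa = 92.97 MPa
peridotite: 3299 kg/m³ × 9.8 m/s² × 2727 m = 8.816×10^7 Pa = 88.16 MPa
Total = 14.36 + 92.97 + 88.16 = 195.50 MPa

196 MPa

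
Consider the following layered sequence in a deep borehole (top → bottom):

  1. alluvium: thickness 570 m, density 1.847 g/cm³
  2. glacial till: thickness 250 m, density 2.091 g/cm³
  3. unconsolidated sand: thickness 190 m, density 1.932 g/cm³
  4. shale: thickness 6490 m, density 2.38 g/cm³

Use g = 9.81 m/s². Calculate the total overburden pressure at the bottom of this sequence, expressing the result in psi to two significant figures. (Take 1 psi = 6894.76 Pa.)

25000 psi

alluvium: 1847 kg/m³ × 9.81 m/s² × 570 m = 1.033×10^7 Pa = 1498 psi
glacial till: 2091 kg/m³ × 9.81 m/s² × 250 m = 5.128×10^6 Pa = 743.8 psi
unconsolidated sand: 1932 kg/m³ × 9.81 m/s² × 190 m = 3.601×10^6 Pa = 522.3 psi
shale: 2380 kg/m³ × 9.81 m/s² × 6490 m = 1.515×10^8 Pa = 21977 psi
Total = 1498 + 743.8 + 522.3 + 21977 = 24741 psi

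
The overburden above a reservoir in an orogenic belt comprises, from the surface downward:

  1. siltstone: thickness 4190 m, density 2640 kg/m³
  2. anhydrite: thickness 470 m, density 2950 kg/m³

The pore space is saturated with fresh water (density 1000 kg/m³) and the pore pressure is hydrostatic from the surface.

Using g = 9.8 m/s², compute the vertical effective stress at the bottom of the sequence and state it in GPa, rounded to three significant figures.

0.0763 GPa

Overburden (lithostatic) stress σ_v:
siltstone: 2640 kg/m³ × 9.8 m/s² × 4190 m = 1.084×10^8 Pa = 108.4 MPa
anhydrite: 2950 kg/m³ × 9.8 m/s² × 470 m = 1.359×10^7 Pa = 13.59 MPa
Total = 108.4 + 13.59 = 121.99 MPa
Pore pressure P_p = 1000 kg/m³ × 9.8 m/s² × 4660 m = 4.567×10^7 Pa = 45.67 MPa
Effective stress σ' = σ_v − P_p = 122.0 − 45.67 = 76.323 MPa = 0.076323 GPa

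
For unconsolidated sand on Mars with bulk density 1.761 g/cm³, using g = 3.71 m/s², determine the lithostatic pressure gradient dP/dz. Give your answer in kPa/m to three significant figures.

6.53 kPa/m

dP/dz = ρg = 1761 kg/m³ × 3.71 m/s² = 6533.3 Pa/m
= 6533.3 Pa/m × (1 kPa/m / 1000.0 Pa/m) = 6.5333 kPa/m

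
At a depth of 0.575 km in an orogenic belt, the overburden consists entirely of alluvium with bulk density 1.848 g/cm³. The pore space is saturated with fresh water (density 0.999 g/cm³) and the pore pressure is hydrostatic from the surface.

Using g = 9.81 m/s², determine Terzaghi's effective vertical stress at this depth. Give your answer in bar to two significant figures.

48 bar

Overburden (lithostatic) stress σ_v:
alluvium: 1848 kg/m³ × 9.81 m/s² × 575 m = 1.042×10^7 Pa = 10.42 MPa
Pore pressure P_p = 999 kg/m³ × 9.81 m/s² × 575 m = 5.635×10^6 Pa = 5.635 MPa
Effective stress σ' = σ_v − P_p = 10.42 − 5.635 = 4.7890 MPa = 47.890 bar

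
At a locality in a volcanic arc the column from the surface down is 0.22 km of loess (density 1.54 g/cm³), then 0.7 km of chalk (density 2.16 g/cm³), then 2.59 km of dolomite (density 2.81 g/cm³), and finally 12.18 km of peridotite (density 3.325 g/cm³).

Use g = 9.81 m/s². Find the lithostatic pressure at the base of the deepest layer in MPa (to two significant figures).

490 MPa

loess: 1540 kg/m³ × 9.81 m/s² × 220 m = 3.324×10^6 Pa = 3.324 MPa
chalk: 2160 kg/m³ × 9.81 m/s² × 700 m = 1.483×10^7 Pa = 14.83 MPa
dolomite: 2810 kg/m³ × 9.81 m/s² × 2590 m = 7.140×10^7 Pa = 71.40 MPa
peridotite: 3325 kg/m³ × 9.81 m/s² × 12180 m = 3.973×10^8 Pa = 397.3 MPa
Total = 3.324 + 14.83 + 71.40 + 397.3 = 486.84 MPa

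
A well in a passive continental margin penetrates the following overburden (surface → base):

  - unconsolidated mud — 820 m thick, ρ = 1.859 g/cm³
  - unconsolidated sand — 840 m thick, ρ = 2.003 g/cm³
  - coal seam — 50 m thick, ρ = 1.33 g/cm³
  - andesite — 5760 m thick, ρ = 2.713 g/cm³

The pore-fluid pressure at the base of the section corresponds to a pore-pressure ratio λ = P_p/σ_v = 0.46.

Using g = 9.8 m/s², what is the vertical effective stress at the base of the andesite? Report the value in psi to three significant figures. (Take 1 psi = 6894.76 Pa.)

Overburden (lithostatic) stress σ_v:
unconsolidated mud: 1859 kg/m³ × 9.8 m/s² × 820 m = 1.494×10^7 Pa = 14.94 MPa
unconsolidated sand: 2003 kg/m³ × 9.8 m/s² × 840 m = 1.649×10^7 Pa = 16.49 MPa
coal seam: 1330 kg/m³ × 9.8 m/s² × 50 m = 6.517×10^5 Pa = 0.6517 MPa
andesite: 2713 kg/m³ × 9.8 m/s² × 5760 m = 1.531×10^8 Pa = 153.1 MPa
Total = 14.94 + 16.49 + 0.6517 + 153.1 = 185.22 MPa
Pore pressure P_p = λ·σ_v = 0.46 × 185.2 MPa = 85.20 MPa
Effective stress σ' = σ_v − P_p = 185.2 − 85.20 = 100.02 MPa = 14507 psi

14500 psi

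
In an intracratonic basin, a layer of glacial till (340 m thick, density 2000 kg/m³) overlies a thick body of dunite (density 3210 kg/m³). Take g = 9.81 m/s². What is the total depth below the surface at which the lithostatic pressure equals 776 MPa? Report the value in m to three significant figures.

Pressure at base of upper layers: 2000×9.81×340 = 6.671×10^6 Pa = 6.671 MPa
Remaining pressure to be supplied by dunite: 7.760×10^8 − 6.671×10^6 = 7.693×10^8 Pa
Additional depth in dunite = 7.693×10^8 Pa / (3210 kg/m³ × 9.81 m/s²) = 24431 m
Total depth = 340 m + 24431 m = 24771 m

24800 m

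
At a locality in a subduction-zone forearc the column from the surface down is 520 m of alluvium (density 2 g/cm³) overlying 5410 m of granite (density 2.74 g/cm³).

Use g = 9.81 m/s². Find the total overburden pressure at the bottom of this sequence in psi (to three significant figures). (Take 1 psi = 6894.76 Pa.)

alluvium: 2000 kg/m³ × 9.81 m/s² × 520 m = 1.020×10^7 Pa = 1480 psi
granite: 2740 kg/m³ × 9.81 m/s² × 5410 m = 1.454×10^8 Pa = 21091 psi
Total = 1480 + 21091 = 22571 psi

22600 psi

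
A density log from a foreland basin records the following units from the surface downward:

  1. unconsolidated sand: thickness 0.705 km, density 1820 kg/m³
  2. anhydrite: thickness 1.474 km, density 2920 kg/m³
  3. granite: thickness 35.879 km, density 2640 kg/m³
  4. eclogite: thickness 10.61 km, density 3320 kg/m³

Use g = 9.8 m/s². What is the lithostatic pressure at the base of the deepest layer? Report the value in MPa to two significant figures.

1300 MPa

unconsolidated sand: 1820 kg/m³ × 9.8 m/s² × 705 m = 1.257×10^7 Pa = 12.57 MPa
anhydrite: 2920 kg/m³ × 9.8 m/s² × 1474 m = 4.218×10^7 Pa = 42.18 MPa
granite: 2640 kg/m³ × 9.8 m/s² × 35879 m = 9.283×10^8 Pa = 928.3 MPa
eclogite: 3320 kg/m³ × 9.8 m/s² × 10610 m = 3.452×10^8 Pa = 345.2 MPa
Total = 12.57 + 42.18 + 928.3 + 345.2 = 1328.2 MPa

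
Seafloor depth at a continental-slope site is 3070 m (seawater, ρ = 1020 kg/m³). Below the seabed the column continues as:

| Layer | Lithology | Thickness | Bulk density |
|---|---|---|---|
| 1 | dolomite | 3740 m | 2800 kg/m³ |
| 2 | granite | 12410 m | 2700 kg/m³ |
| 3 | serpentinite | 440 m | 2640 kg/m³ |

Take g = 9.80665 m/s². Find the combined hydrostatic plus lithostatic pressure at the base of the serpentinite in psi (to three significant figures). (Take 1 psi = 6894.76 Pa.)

seawater: 1020 kg/m³ × 9.80665 m/s² × 3070 m = 3.071×10^7 Pa = 4454 psi
dolomite: 2800 kg/m³ × 9.80665 m/s² × 3740 m = 1.027×10^8 Pa = 14895 psi
granite: 2700 kg/m³ × 9.80665 m/s² × 12410 m = 3.286×10^8 Pa = 47658 psi
serpentinite: 2640 kg/m³ × 9.80665 m/s² × 440 m = 1.139×10^7 Pa = 1652 psi
Total = 4454 + 14895 + 47658 + 1652 = 68659 psi

68700 psi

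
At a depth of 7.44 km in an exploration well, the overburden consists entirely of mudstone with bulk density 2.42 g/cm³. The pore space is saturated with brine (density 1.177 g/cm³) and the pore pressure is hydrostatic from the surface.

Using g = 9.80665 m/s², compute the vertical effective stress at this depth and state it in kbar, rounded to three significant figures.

0.907 kbar

Overburden (lithostatic) stress σ_v:
mudstone: 2420 kg/m³ × 9.80665 m/s² × 7440 m = 1.766×10^8 Pa = 176.6 MPa
Pore pressure P_p = 1177 kg/m³ × 9.80665 m/s² × 7440 m = 8.588×10^7 Pa = 85.88 MPa
Effective stress σ' = σ_v − P_p = 176.6 − 85.88 = 90.691 MPa = 0.90691 kbar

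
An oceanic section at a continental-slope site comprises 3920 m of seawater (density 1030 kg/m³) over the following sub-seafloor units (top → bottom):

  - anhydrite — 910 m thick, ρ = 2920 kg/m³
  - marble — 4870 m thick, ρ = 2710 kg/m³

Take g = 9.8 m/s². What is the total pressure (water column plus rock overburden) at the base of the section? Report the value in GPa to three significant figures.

seawater: 1030 kg/m³ × 9.8 m/s² × 3920 m = 3.957×10^7 Pa = 0.03957 GPa
anhydrite: 2920 kg/m³ × 9.8 m/s² × 910 m = 2.604×10^7 Pa = 0.02604 GPa
marble: 2710 kg/m³ × 9.8 m/s² × 4870 m = 1.293×10^8 Pa = 0.1293 GPa
Total = 0.03957 + 0.02604 + 0.1293 = 0.19495 GPa

0.195 GPa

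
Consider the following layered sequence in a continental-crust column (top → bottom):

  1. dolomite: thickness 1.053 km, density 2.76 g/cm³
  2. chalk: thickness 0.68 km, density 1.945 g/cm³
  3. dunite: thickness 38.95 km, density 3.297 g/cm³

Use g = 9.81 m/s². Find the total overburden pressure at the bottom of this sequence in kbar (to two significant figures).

dolomite: 2760 kg/m³ × 9.81 m/s² × 1053 m = 2.851×10^7 Pa = 0.2851 kbar
chalk: 1945 kg/m³ × 9.81 m/s² × 680 m = 1.297×10^7 Pa = 0.1297 kbar
dunite: 3297 kg/m³ × 9.81 m/s² × 38950 m = 1.260×10^9 Pa = 12.60 kbar
Total = 0.2851 + 0.1297 + 12.60 = 13.013 kbar

13 kbar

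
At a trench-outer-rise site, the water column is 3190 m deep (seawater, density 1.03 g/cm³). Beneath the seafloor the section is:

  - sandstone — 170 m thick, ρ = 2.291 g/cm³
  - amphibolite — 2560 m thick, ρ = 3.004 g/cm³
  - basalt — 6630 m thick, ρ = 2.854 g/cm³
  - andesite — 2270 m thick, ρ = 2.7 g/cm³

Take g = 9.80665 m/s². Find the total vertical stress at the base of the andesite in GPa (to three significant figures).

0.357 GPa

seawater: 1030 kg/m³ × 9.80665 m/s² × 3190 m = 3.222×10^7 Pa = 0.03222 GPa
sandstone: 2291 kg/m³ × 9.80665 m/s² × 170 m = 3.819×10^6 Pa = 3.819×10^-3 GPa
amphibolite: 3004 kg/m³ × 9.80665 m/s² × 2560 m = 7.542×10^7 Pa = 0.07542 GPa
basalt: 2854 kg/m³ × 9.80665 m/s² × 6630 m = 1.856×10^8 Pa = 0.1856 GPa
andesite: 2700 kg/m³ × 9.80665 m/s² × 2270 m = 6.010×10^7 Pa = 0.06010 GPa
Total = 0.03222 + 3.819×10^-3 + 0.07542 + 0.1856 + 0.06010 = 0.35712 GPa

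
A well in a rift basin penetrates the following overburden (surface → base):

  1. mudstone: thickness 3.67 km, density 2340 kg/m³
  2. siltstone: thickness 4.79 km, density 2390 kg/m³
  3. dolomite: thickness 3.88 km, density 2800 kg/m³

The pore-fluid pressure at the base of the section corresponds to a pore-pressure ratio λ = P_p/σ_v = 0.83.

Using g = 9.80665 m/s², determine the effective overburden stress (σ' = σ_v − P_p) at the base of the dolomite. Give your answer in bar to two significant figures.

520 bar

Overburden (lithostatic) stress σ_v:
mudstone: 2340 kg/m³ × 9.80665 m/s² × 3670 m = 8.422×10^7 Pa = 84.22 MPa
siltstone: 2390 kg/m³ × 9.80665 m/s² × 4790 m = 1.123×10^8 Pa = 112.3 MPa
dolomite: 2800 kg/m³ × 9.80665 m/s² × 3880 m = 1.065×10^8 Pa = 106.5 MPa
Total = 84.22 + 112.3 + 106.5 = 303.02 MPa
Pore pressure P_p = λ·σ_v = 0.83 × 303.0 MPa = 251.5 MPa
Effective stress σ' = σ_v − P_p = 303.0 − 251.5 = 51.514 MPa = 515.14 bar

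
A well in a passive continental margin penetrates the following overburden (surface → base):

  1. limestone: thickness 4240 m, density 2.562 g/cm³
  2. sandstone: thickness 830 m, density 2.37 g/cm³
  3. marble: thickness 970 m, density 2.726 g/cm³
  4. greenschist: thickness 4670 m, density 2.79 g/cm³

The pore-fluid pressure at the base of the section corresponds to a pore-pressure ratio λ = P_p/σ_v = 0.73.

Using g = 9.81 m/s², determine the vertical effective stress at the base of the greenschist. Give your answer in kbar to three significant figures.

0.755 kbar

Overburden (lithostatic) stress σ_v:
limestone: 2562 kg/m³ × 9.81 m/s² × 4240 m = 1.066×10^8 Pa = 106.6 MPa
sandstone: 2370 kg/m³ × 9.81 m/s² × 830 m = 1.930×10^7 Pa = 19.30 MPa
marble: 2726 kg/m³ × 9.81 m/s² × 970 m = 2.594×10^7 Pa = 25.94 MPa
greenschist: 2790 kg/m³ × 9.81 m/s² × 4670 m = 1.278×10^8 Pa = 127.8 MPa
Total = 106.6 + 19.30 + 25.94 + 127.8 = 279.62 MPa
Pore pressure P_p = λ·σ_v = 0.73 × 279.6 MPa = 204.1 MPa
Effective stress σ' = σ_v − P_p = 279.6 − 204.1 = 75.497 MPa = 0.75497 kbar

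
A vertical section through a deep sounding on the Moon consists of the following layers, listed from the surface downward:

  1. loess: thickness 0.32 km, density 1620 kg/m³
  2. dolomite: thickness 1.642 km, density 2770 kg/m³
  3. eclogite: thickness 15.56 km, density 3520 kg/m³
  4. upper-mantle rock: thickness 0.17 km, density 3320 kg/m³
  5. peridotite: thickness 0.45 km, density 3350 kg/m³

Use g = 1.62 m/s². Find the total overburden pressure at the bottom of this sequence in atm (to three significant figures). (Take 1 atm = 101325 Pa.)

loess: 1620 kg/m³ × 1.62 m/s² × 320 m = 8.398×10^5 Pa = 8.288 atm
dolomite: 2770 kg/m³ × 1.62 m/s² × 1642 m = 7.368×10^6 Pa = 72.72 atm
eclogite: 3520 kg/m³ × 1.62 m/s² × 15560 m = 8.873×10^7 Pa = 875.7 atm
upper-mantle rock: 3320 kg/m³ × 1.62 m/s² × 170 m = 9.143×10^5 Pa = 9.024 atm
peridotite: 3350 kg/m³ × 1.62 m/s² × 450 m = 2.442×10^6 Pa = 24.10 atm
Total = 8.288 + 72.72 + 875.7 + 9.024 + 24.10 = 989.82 atm

990 atm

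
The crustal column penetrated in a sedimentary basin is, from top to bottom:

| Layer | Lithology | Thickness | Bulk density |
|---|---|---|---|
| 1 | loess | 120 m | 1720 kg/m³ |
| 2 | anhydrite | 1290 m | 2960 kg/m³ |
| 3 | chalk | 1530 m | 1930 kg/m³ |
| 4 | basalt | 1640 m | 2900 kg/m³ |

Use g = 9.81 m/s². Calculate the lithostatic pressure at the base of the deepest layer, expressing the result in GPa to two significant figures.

0.12 GPa

loess: 1720 kg/m³ × 9.81 m/s² × 120 m = 2.025×10^6 Pa = 2.025×10^-3 GPa
anhydrite: 2960 kg/m³ × 9.81 m/s² × 1290 m = 3.746×10^7 Pa = 0.03746 GPa
chalk: 1930 kg/m³ × 9.81 m/s² × 1530 m = 2.897×10^7 Pa = 0.02897 GPa
basalt: 2900 kg/m³ × 9.81 m/s² × 1640 m = 4.666×10^7 Pa = 0.04666 GPa
Total = 2.025×10^-3 + 0.03746 + 0.02897 + 0.04666 = 0.11511 GPa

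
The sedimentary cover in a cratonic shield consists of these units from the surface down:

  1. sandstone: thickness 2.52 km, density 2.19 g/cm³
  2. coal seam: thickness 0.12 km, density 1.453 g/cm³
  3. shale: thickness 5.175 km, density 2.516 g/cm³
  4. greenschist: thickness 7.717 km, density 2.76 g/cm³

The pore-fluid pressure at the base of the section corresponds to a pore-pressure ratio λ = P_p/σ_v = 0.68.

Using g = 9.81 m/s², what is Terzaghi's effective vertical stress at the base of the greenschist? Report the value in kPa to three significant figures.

126000 kPa

Overburden (lithostatic) stress σ_v:
sandstone: 2190 kg/m³ × 9.81 m/s² × 2520 m = 5.414×10^7 Pa = 54.14 MPa
coal seam: 1453 kg/m³ × 9.81 m/s² × 120 m = 1.710×10^6 Pa = 1.710 MPa
shale: 2516 kg/m³ × 9.81 m/s² × 5175 m = 1.277×10^8 Pa = 127.7 MPa
greenschist: 2760 kg/m³ × 9.81 m/s² × 7717 m = 2.089×10^8 Pa = 208.9 MPa
Total = 54.14 + 1.710 + 127.7 + 208.9 = 392.52 MPa
Pore pressure P_p = λ·σ_v = 0.68 × 392.5 MPa = 266.9 MPa
Effective stress σ' = σ_v − P_p = 392.5 − 266.9 = 125.61 MPa = 1.2561×10^5 kPa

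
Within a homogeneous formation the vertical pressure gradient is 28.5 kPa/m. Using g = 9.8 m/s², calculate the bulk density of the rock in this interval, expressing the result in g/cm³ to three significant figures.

2.91 g/cm³

ρ = (dP/dz)/g = 28.5 kPa/m / 9.8 m/s² = 28500 Pa/m / 9.8 m/s² = 2908.2 kg/m³
= 2.908 g/cm³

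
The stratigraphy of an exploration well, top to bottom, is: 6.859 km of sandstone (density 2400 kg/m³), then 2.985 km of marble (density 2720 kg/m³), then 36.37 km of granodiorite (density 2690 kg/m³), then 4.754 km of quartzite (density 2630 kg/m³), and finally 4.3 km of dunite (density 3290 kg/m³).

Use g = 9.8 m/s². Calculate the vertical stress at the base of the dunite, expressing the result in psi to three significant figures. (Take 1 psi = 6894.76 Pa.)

sandstone: 2400 kg/m³ × 9.8 m/s² × 6859 m = 1.613×10^8 Pa = 23398 psi
marble: 2720 kg/m³ × 9.8 m/s² × 2985 m = 7.957×10^7 Pa = 11540 psi
granodiorite: 2690 kg/m³ × 9.8 m/s² × 36370 m = 9.588×10^8 Pa = 1.391×10^5 psi
quartzite: 2630 kg/m³ × 9.8 m/s² × 4754 m = 1.225×10^8 Pa = 17771 psi
dunite: 3290 kg/m³ × 9.8 m/s² × 4300 m = 1.386×10^8 Pa = 20108 psi
Total = 23398 + 11540 + 1.391×10^5 + 17771 + 20108 = 2.1188×10^5 psi

212000 psi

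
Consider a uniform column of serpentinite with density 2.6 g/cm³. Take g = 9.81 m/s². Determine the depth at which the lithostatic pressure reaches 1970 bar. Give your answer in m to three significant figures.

h = P/(ρg) = 1970 bar / (2600 kg/m³ × 9.81 m/s²) = 1.970×10^8 Pa / 25506 Pa/m = 7723.7 m

7720 m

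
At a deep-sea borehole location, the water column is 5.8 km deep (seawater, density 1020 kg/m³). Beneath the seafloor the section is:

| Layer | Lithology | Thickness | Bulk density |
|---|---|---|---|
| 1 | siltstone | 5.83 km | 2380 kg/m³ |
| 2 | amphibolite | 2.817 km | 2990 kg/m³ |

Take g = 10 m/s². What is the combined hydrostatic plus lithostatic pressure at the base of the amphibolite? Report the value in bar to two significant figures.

seawater: 1020 kg/m³ × 10 m/s² × 5800 m = 5.916×10^7 Pa = 591.6 bar
siltstone: 2380 kg/m³ × 10 m/s² × 5830 m = 1.388×10^8 Pa = 1388 bar
amphibolite: 2990 kg/m³ × 10 m/s² × 2817 m = 8.423×10^7 Pa = 842.3 bar
Total = 591.6 + 1388 + 842.3 = 2821.4 bar

2800 bar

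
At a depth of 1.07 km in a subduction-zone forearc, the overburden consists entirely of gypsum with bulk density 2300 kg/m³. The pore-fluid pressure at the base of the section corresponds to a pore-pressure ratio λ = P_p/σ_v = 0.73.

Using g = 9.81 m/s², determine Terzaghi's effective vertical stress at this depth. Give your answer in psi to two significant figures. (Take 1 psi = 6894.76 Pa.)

950 psi

Overburden (lithostatic) stress σ_v:
gypsum: 2300 kg/m³ × 9.81 m/s² × 1070 m = 2.414×10^7 Pa = 24.14 MPa
Pore pressure P_p = λ·σ_v = 0.73 × 24.14 MPa = 17.62 MPa
Effective stress σ' = σ_v − P_p = 24.14 − 17.62 = 6.5185 MPa = 945.42 psi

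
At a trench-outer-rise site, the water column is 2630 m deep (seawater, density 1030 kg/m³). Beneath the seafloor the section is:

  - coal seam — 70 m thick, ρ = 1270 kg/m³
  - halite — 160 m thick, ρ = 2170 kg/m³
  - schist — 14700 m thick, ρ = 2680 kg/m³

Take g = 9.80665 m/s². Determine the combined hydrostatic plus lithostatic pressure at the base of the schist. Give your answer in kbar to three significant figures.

4.17 kbar

seawater: 1030 kg/m³ × 9.80665 m/s² × 2630 m = 2.657×10^7 Pa = 0.2657 kbar
coal seam: 1270 kg/m³ × 9.80665 m/s² × 70 m = 8.718×10^5 Pa = 8.718×10^-3 kbar
halite: 2170 kg/m³ × 9.80665 m/s² × 160 m = 3.405×10^6 Pa = 0.03405 kbar
schist: 2680 kg/m³ × 9.80665 m/s² × 14700 m = 3.863×10^8 Pa = 3.863 kbar
Total = 0.2657 + 8.718×10^-3 + 0.03405 + 3.863 = 4.1718 kbar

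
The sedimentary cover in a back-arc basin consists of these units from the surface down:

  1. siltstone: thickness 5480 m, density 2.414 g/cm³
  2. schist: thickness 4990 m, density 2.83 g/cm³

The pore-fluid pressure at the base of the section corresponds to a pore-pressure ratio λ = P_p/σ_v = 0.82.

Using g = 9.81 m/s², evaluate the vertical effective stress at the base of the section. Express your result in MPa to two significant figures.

Overburden (lithostatic) stress σ_v:
siltstone: 2414 kg/m³ × 9.81 m/s² × 5480 m = 1.298×10^8 Pa = 129.8 MPa
schist: 2830 kg/m³ × 9.81 m/s² × 4990 m = 1.385×10^8 Pa = 138.5 MPa
Total = 129.8 + 138.5 = 268.31 MPa
Pore pressure P_p = λ·σ_v = 0.82 × 268.3 MPa = 220.0 MPa
Effective stress σ' = σ_v − P_p = 268.3 − 220.0 = 48.295 MPa

48 MPa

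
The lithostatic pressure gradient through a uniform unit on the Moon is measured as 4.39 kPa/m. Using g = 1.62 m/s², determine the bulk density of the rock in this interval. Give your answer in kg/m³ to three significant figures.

ρ = (dP/dz)/g = 4.39 kPa/m / 1.62 m/s² = 4390.0 Pa/m / 1.62 m/s² = 2709.9 kg/m³

2710 kg/m³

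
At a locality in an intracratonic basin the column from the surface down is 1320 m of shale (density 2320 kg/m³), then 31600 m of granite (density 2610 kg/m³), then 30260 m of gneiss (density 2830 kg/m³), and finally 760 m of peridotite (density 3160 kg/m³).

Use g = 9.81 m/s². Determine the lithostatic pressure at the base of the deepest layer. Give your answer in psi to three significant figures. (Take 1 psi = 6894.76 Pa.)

247000 psi

shale: 2320 kg/m³ × 9.81 m/s² × 1320 m = 3.004×10^7 Pa = 4357 psi
granite: 2610 kg/m³ × 9.81 m/s² × 31600 m = 8.091×10^8 Pa = 1.173×10^5 psi
gneiss: 2830 kg/m³ × 9.81 m/s² × 30260 m = 8.401×10^8 Pa = 1.218×10^5 psi
peridotite: 3160 kg/m³ × 9.81 m/s² × 760 m = 2.356×10^7 Pa = 3417 psi
Total = 4357 + 1.173×10^5 + 1.218×10^5 + 3417 = 2.4697×10^5 psi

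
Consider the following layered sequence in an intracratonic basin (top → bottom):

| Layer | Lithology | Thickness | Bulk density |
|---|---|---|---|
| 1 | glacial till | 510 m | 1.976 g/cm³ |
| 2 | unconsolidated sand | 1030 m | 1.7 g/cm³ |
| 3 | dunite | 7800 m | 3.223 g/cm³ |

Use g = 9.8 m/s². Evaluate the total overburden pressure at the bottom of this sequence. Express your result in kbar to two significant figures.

glacial till: 1976 kg/m³ × 9.8 m/s² × 510 m = 9.876×10^6 Pa = 0.09876 kbar
unconsolidated sand: 1700 kg/m³ × 9.8 m/s² × 1030 m = 1.716×10^7 Pa = 0.1716 kbar
dunite: 3223 kg/m³ × 9.8 m/s² × 7800 m = 2.464×10^8 Pa = 2.464 kbar
Total = 0.09876 + 0.1716 + 2.464 = 2.7340 kbar

2.7 kbar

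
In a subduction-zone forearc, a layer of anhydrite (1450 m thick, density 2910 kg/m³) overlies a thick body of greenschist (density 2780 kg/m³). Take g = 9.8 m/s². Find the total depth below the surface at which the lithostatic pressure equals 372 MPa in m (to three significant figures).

Pressure at base of upper layers: 2910×9.8×1450 = 4.135×10^7 Pa = 41.35 MPa
Remaining pressure to be supplied by greenschist: 3.720×10^8 − 4.135×10^7 = 3.306×10^8 Pa
Additional depth in greenschist = 3.306×10^8 Pa / (2780 kg/m³ × 9.8 m/s²) = 12137 m
Total depth = 1450 m + 12137 m = 13587 m

13600 m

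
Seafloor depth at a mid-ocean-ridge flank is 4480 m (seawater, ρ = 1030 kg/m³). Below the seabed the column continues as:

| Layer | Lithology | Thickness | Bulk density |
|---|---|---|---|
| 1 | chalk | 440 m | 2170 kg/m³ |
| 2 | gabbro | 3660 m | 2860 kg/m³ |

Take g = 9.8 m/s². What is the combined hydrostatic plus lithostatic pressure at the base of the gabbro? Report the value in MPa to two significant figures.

160 MPa

seawater: 1030 kg/m³ × 9.8 m/s² × 4480 m = 4.522×10^7 Pa = 45.22 MPa
chalk: 2170 kg/m³ × 9.8 m/s² × 440 m = 9.357×10^6 Pa = 9.357 MPa
gabbro: 2860 kg/m³ × 9.8 m/s² × 3660 m = 1.026×10^8 Pa = 102.6 MPa
Total = 45.22 + 9.357 + 102.6 = 157.16 MPa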